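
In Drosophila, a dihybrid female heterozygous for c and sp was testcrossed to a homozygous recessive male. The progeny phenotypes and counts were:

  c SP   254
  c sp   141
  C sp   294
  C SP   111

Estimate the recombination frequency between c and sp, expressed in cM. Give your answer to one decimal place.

The two most frequent classes, C sp (294) and c SP (254), are the parental types, so the F1 was C sp / c SP.
The recombinant classes are C SP and c sp: 111 + 141 = 252.
Recombination frequency = 252/800 = 0.3150 ≈ 31.5%, i.e. 31.5 cM.

31.5 cM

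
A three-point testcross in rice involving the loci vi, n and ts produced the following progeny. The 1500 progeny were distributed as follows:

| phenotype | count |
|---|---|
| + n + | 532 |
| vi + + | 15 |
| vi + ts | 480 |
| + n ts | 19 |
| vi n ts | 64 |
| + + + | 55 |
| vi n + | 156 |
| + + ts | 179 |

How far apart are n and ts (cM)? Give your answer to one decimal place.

The two most frequent reciprocal classes, vi + ts and + n +, are the parental types, so the F1 was vi + ts / + n +.
The two rarest classes, vi + + and + n ts, are the double crossovers. Comparing them with the parentals, only the ts allele has switched, so ts is the middle locus and the order is vi – ts – n.
Crossovers in the ts–n interval produce the single-crossover classes vi n ts and + + + (64 + 55 = 119) plus the double crossovers (34).
RF(ts–n) = (119 + 34) / 1500 = 153/1500 = 0.1020 → 10.2 cM.

10.2 cM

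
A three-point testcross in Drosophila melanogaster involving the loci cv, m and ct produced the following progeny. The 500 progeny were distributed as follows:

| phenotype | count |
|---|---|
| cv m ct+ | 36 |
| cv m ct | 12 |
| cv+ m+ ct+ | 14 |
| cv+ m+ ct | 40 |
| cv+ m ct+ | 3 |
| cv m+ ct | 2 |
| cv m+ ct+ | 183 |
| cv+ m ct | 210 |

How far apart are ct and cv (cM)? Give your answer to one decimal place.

6.2 cM

The two most frequent reciprocal classes, cv m+ ct+ and cv+ m ct, are the parental types, so the F1 was cv m+ ct+ / cv+ m ct.
The two rarest classes, cv m+ ct and cv+ m ct+, are the double crossovers. Comparing them with the parentals, only the ct allele has switched, so ct is the middle locus and the order is m – ct – cv.
Crossovers in the ct–cv interval produce the single-crossover classes cv+ m+ ct+ and cv m ct (14 + 12 = 26) plus the double crossovers (5).
RF(ct–cv) = (26 + 5) / 500 = 31/500 = 0.0620 → 6.2 cM.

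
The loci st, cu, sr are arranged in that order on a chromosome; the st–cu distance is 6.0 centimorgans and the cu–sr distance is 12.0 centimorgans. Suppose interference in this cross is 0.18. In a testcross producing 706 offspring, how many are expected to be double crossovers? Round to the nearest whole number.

4

Map distances give recombination frequencies of 0.060 and 0.120 for the two intervals.
With interference 0.18 (so coincidence = 0.82), expected double-crossover frequency = 0.060 × 0.120 × 0.82 = 0.00590.
Expected number = 0.00590 × 706 = 4.17 ≈ 4.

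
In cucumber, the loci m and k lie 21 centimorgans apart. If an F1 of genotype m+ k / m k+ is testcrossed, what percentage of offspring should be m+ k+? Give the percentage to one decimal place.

A map distance of 21 centimorgans corresponds to a recombination frequency of 0.210.
The F1 is m+ k / m k+, so m+ k+ is a recombinant gamete class with expected frequency r/2 = 0.210/2 = 0.1050.
That is 0.1050 = 10.5% of the progeny.

10.5%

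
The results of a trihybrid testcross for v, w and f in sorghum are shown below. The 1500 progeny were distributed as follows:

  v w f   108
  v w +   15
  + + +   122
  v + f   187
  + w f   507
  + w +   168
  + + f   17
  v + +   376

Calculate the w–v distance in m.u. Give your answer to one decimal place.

The two most frequent reciprocal classes, v + + and + w f, are the parental types, so the F1 was v + + / + w f.
The two rarest classes, v w + and + + f, are the double crossovers. Comparing them with the parentals, only the w allele has switched, so w is the middle locus and the order is f – w – v.
Crossovers in the w–v interval produce the single-crossover classes + + + and v w f (122 + 108 = 230) plus the double crossovers (32).
RF(w–v) = (230 + 32) / 1500 = 262/1500 = 0.1747 → 17.5 m.u.

17.5 m.u.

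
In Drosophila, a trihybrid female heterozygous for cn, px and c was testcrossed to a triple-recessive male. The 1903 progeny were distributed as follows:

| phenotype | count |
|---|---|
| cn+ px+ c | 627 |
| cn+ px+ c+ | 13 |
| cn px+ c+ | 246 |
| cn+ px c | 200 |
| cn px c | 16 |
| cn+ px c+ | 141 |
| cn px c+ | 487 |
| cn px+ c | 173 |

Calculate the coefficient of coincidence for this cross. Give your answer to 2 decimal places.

0.34

The two most frequent reciprocal classes, cn px c+ and cn+ px+ c, are the parental types, so the F1 was cn px c+ / cn+ px+ c.
The two rarest classes, cn px c and cn+ px+ c+, are the double crossovers. Comparing them with the parentals, only the c allele has switched, so c is the middle locus and the order is cn – c – px.
cn–c: (314 + 29)/1903 = 0.1802; c–px: (446 + 29)/1903 = 0.2496.
Expected DCO frequency = 0.1802 × 0.2496 ≈ 0.04498; observed = 29/1903 ≈ 0.01524.
Coefficient of coincidence = 0.01524/0.04498 ≈ 0.34.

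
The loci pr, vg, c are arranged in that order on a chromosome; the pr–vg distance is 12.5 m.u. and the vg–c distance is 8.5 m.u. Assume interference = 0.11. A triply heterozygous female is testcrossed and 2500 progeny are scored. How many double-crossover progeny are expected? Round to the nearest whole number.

24

Map distances give recombination frequencies of 0.125 and 0.085 for the two intervals.
With interference 0.11 (so coincidence = 0.89), expected double-crossover frequency = 0.125 × 0.085 × 0.89 = 0.00946.
Expected number = 0.00946 × 2500 = 23.64 ≈ 24.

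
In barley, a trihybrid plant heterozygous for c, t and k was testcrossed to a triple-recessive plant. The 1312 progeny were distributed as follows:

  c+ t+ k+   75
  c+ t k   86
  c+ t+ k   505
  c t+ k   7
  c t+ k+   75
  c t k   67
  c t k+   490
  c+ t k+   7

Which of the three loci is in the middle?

The two most frequent reciprocal classes, c+ t+ k and c t k+, are the parental types, so the F1 was c+ t+ k / c t k+.
The two rarest classes, c t+ k and c+ t k+, are the double crossovers. Comparing them with the parentals, only the c allele has switched, so c is the middle locus and the order is k – c – t.

c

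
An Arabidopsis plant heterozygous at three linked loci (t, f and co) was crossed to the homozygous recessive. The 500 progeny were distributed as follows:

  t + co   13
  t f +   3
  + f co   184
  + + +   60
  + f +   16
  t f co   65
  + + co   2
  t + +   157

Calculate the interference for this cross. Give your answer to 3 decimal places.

The two most frequent reciprocal classes, + f co and t + +, are the parental types, so the F1 was + f co / t + +.
The two rarest classes, + + co and t f +, are the double crossovers. Comparing them with the parentals, only the f allele has switched, so f is the middle locus and the order is co – f – t.
co–f: (29 + 5)/500 = 0.0680; f–t: (125 + 5)/500 = 0.2600.
Expected DCO frequency = 0.0680 × 0.2600 ≈ 0.01768; observed = 5/500 ≈ 0.01000.
Coefficient of coincidence = 0.01000/0.01768 ≈ 0.566; interference = 1 − 0.566 = 0.434.

0.434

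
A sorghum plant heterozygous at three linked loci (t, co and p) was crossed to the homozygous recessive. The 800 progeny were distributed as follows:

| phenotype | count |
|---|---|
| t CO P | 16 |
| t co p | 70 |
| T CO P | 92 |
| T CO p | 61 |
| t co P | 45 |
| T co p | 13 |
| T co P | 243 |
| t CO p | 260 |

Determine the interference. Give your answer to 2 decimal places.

The two most frequent reciprocal classes, T co P and t CO p, are the parental types, so the F1 was T co P / t CO p.
The two rarest classes, T co p and t CO P, are the double crossovers. Comparing them with the parentals, only the p allele has switched, so p is the middle locus and the order is co – p – t.
co–p: (162 + 29)/800 = 0.2387; p–t: (106 + 29)/800 = 0.1688.
Expected DCO frequency = 0.2387 × 0.1688 ≈ 0.04029; observed = 29/800 ≈ 0.03625.
Coefficient of coincidence = 0.03625/0.04029 ≈ 0.90; interference = 1 − 0.90 = 0.10.

0.10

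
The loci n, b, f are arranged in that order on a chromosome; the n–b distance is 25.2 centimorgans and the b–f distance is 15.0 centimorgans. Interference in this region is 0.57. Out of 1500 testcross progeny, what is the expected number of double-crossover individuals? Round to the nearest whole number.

24

Map distances give recombination frequencies of 0.252 and 0.150 for the two intervals.
With interference 0.57 (so coincidence = 0.43), expected double-crossover frequency = 0.252 × 0.150 × 0.43 = 0.01625.
Expected number = 0.01625 × 1500 = 24.38 ≈ 24.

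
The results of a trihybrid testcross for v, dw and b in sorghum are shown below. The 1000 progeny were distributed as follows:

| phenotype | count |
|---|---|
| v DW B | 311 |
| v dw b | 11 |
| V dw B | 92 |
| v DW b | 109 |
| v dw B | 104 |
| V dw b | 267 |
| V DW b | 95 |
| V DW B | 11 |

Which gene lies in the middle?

v

The two most frequent reciprocal classes, v DW B and V dw b, are the parental types, so the F1 was v DW B / V dw b.
The two rarest classes, V DW B and v dw b, are the double crossovers. Comparing them with the parentals, only the v allele has switched, so v is the middle locus and the order is dw – v – b.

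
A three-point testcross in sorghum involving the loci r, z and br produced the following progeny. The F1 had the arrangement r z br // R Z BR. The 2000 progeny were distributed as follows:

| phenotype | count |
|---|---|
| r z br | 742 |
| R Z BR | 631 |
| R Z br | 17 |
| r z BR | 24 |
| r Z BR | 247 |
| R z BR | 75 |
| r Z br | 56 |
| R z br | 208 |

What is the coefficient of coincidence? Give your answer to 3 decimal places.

The two rarest classes, r z BR and R Z br, are the double crossovers. Comparing them with the parentals, only the br allele has switched, so br is the middle locus and the order is r – br – z.
r–br: (455 + 41)/2000 = 0.2480; br–z: (131 + 41)/2000 = 0.0860.
Expected DCO frequency = 0.2480 × 0.0860 ≈ 0.02133; observed = 41/2000 ≈ 0.02050.
Coefficient of coincidence = 0.02050/0.02133 ≈ 0.961.

0.961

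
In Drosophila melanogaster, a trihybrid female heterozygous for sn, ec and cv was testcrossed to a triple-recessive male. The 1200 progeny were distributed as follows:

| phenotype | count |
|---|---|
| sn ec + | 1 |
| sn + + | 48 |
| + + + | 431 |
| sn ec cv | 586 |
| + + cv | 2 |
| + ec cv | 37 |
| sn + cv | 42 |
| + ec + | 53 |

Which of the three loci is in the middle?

cv

The two most frequent reciprocal classes, + + + and sn ec cv, are the parental types, so the F1 was + + + / sn ec cv.
The two rarest classes, + + cv and sn ec +, are the double crossovers. Comparing them with the parentals, only the cv allele has switched, so cv is the middle locus and the order is ec – cv – sn.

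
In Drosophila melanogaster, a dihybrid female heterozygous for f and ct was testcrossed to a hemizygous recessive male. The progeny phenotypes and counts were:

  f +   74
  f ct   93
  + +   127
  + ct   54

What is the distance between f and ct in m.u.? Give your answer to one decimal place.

The two most frequent classes, + + (127) and f ct (93), are the parental types, so the F1 was + + / f ct.
The recombinant classes are + ct and f +: 54 + 74 = 128.
Recombination frequency = 128/348 = 0.3678 ≈ 36.8%, i.e. 36.8 m.u.

36.8 m.u.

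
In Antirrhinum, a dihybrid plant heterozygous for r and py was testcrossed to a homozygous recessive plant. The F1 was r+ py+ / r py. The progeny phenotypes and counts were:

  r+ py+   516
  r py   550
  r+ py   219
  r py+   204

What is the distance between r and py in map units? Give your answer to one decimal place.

28.4 map units

The recombinant classes are r+ py and r py+: 219 + 204 = 423.
Recombination frequency = 423/1489 = 0.2841 ≈ 28.4%, i.e. 28.4 map units.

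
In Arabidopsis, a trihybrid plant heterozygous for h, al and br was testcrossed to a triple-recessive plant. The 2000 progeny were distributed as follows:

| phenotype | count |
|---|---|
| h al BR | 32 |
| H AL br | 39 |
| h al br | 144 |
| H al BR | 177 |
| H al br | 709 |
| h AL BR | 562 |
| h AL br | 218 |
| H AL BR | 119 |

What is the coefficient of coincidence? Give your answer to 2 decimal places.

The two most frequent reciprocal classes, h AL BR and H al br, are the parental types, so the F1 was h AL BR / H al br.
The two rarest classes, h al BR and H AL br, are the double crossovers. Comparing them with the parentals, only the al allele has switched, so al is the middle locus and the order is br – al – h.
br–al: (395 + 71)/2000 = 0.2330; al–h: (263 + 71)/2000 = 0.1670.
Expected DCO frequency = 0.2330 × 0.1670 ≈ 0.03891; observed = 71/2000 ≈ 0.03550.
Coefficient of coincidence = 0.03550/0.03891 ≈ 0.91.

0.91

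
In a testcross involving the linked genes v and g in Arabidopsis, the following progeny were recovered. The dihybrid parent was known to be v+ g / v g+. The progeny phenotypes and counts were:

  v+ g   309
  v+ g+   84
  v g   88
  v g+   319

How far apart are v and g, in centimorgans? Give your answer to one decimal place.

21.5 centimorgans

The recombinant classes are v+ g+ and v g: 84 + 88 = 172.
Recombination frequency = 172/800 = 0.2150 ≈ 21.5%, i.e. 21.5 centimorgans.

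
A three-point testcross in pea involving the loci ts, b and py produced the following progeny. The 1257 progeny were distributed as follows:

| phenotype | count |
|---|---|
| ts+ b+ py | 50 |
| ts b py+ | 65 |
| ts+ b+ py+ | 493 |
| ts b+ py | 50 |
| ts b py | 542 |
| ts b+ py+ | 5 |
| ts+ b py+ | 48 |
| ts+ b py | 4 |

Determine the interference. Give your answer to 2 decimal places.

0.15

The two most frequent reciprocal classes, ts b py and ts+ b+ py+, are the parental types, so the F1 was ts b py / ts+ b+ py+.
The two rarest classes, ts+ b py and ts b+ py+, are the double crossovers. Comparing them with the parentals, only the ts allele has switched, so ts is the middle locus and the order is b – ts – py.
b–ts: (98 + 9)/1257 = 0.0851; ts–py: (115 + 9)/1257 = 0.0986.
Expected DCO frequency = 0.0851 × 0.0986 ≈ 0.00839; observed = 9/1257 ≈ 0.00716.
Coefficient of coincidence = 0.00716/0.00839 ≈ 0.85; interference = 1 − 0.85 = 0.15.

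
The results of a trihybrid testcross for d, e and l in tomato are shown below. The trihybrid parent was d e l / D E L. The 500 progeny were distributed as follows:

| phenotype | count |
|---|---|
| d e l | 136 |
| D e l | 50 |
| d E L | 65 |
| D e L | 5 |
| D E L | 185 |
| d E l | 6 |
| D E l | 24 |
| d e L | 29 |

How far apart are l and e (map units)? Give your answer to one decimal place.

The two rarest classes, d E l and D e L, are the double crossovers. Comparing them with the parentals, only the e allele has switched, so e is the middle locus and the order is d – e – l.
Crossovers in the e–l interval produce the single-crossover classes d e L and D E l (29 + 24 = 53) plus the double crossovers (11).
RF(e–l) = (53 + 11) / 500 = 64/500 = 0.1280 → 12.8 map units.

12.8 map units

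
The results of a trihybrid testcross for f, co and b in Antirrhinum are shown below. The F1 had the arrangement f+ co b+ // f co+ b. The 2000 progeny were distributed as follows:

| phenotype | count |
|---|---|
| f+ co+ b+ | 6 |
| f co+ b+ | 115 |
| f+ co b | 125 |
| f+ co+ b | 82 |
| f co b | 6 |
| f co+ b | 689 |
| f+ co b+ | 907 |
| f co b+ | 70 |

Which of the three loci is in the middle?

co

The two rarest classes, f+ co+ b+ and f co b, are the double crossovers. Comparing them with the parentals, only the co allele has switched, so co is the middle locus and the order is f – co – b.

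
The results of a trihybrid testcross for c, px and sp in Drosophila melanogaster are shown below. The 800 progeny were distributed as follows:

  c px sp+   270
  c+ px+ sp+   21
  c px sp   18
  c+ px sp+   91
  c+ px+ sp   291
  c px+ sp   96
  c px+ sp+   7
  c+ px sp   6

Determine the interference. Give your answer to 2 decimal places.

The two most frequent reciprocal classes, c+ px+ sp and c px sp+, are the parental types, so the F1 was c+ px+ sp / c px sp+.
The two rarest classes, c+ px sp and c px+ sp+, are the double crossovers. Comparing them with the parentals, only the px allele has switched, so px is the middle locus and the order is c – px – sp.
c–px: (187 + 13)/800 = 0.2500; px–sp: (39 + 13)/800 = 0.0650.
Expected DCO frequency = 0.2500 × 0.0650 ≈ 0.01625; observed = 13/800 ≈ 0.01625.
Coefficient of coincidence = 0.01625/0.01625 ≈ 1.00; interference = 1 − 1.00 = 0.00.

0.00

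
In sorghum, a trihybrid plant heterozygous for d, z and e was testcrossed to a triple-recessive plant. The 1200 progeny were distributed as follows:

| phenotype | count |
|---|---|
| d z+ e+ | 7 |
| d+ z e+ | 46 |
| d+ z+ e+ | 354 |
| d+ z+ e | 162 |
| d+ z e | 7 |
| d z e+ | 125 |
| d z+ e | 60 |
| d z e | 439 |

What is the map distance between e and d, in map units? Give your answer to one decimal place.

The two most frequent reciprocal classes, d z e and d+ z+ e+, are the parental types, so the F1 was d z e / d+ z+ e+.
The two rarest classes, d+ z e and d z+ e+, are the double crossovers. Comparing them with the parentals, only the d allele has switched, so d is the middle locus and the order is e – d – z.
Crossovers in the e–d interval produce the single-crossover classes d z e+ and d+ z+ e (125 + 162 = 287) plus the double crossovers (14).
RF(e–d) = (287 + 14) / 1200 = 301/1200 = 0.2508 → 25.1 map units.

25.1 map units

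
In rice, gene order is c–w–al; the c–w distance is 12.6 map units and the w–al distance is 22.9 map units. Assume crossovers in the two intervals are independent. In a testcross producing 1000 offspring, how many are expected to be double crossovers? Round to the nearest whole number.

Map distances give recombination frequencies of 0.126 and 0.229 for the two intervals.
With no interference, expected double-crossover frequency = 0.126 × 0.229 = 0.02885.
Expected number = 0.02885 × 1000 = 28.85 ≈ 29.

29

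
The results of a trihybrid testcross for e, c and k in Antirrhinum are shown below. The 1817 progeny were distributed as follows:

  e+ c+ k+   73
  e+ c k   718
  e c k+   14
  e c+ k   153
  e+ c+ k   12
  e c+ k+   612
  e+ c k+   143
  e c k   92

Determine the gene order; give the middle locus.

c

The two most frequent reciprocal classes, e c+ k+ and e+ c k, are the parental types, so the F1 was e c+ k+ / e+ c k.
The two rarest classes, e c k+ and e+ c+ k, are the double crossovers. Comparing them with the parentals, only the c allele has switched, so c is the middle locus and the order is k – c – e.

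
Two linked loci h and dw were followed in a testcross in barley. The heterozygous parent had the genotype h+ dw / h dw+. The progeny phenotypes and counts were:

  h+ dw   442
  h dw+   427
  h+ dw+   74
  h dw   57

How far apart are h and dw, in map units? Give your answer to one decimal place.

The recombinant classes are h+ dw+ and h dw: 74 + 57 = 131.
Recombination frequency = 131/1000 = 0.1310 ≈ 13.1%, i.e. 13.1 map units.

13.1 map units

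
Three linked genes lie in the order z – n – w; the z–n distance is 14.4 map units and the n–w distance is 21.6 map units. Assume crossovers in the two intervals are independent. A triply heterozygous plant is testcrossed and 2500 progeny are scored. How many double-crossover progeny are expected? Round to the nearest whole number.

Map distances give recombination frequencies of 0.144 and 0.216 for the two intervals.
With no interference, expected double-crossover frequency = 0.144 × 0.216 = 0.03110.
Expected number = 0.03110 × 2500 = 77.76 ≈ 78.

78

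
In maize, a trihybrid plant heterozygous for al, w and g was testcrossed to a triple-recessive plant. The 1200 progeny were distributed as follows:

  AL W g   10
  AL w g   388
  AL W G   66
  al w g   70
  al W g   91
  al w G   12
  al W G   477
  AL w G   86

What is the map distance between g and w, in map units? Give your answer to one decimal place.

16.6 map units

The two most frequent reciprocal classes, AL w g and al W G, are the parental types, so the F1 was AL w g / al W G.
The two rarest classes, AL W g and al w G, are the double crossovers. Comparing them with the parentals, only the w allele has switched, so w is the middle locus and the order is g – w – al.
Crossovers in the g–w interval produce the single-crossover classes AL w G and al W g (86 + 91 = 177) plus the double crossovers (22).
RF(g–w) = (177 + 22) / 1200 = 199/1200 = 0.1658 → 16.6 map units.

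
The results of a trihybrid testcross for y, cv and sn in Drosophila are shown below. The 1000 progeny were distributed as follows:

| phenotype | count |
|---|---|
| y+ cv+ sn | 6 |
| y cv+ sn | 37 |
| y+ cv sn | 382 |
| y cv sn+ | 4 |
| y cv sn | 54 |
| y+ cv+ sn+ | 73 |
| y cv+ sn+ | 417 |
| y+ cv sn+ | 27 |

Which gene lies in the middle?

The two most frequent reciprocal classes, y cv+ sn+ and y+ cv sn, are the parental types, so the F1 was y cv+ sn+ / y+ cv sn.
The two rarest classes, y cv sn+ and y+ cv+ sn, are the double crossovers. Comparing them with the parentals, only the cv allele has switched, so cv is the middle locus and the order is y – cv – sn.

cv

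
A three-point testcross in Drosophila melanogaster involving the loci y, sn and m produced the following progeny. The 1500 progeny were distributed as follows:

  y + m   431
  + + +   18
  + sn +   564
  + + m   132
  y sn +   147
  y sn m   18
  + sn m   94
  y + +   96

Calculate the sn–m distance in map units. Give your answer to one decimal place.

The two most frequent reciprocal classes, + sn + and y + m, are the parental types, so the F1 was + sn + / y + m.
The two rarest classes, + + + and y sn m, are the double crossovers. Comparing them with the parentals, only the sn allele has switched, so sn is the middle locus and the order is m – sn – y.
Crossovers in the m–sn interval produce the single-crossover classes + sn m and y + + (94 + 96 = 190) plus the double crossovers (36).
RF(m–sn) = (190 + 36) / 1500 = 226/1500 = 0.1507 → 15.1 map units.

15.1 map units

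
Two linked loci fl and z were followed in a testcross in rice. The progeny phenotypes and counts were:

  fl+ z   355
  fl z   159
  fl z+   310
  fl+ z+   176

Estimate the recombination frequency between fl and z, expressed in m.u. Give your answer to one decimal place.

The two most frequent classes, fl+ z (355) and fl z+ (310), are the parental types, so the F1 was fl+ z / fl z+.
The recombinant classes are fl+ z+ and fl z: 176 + 159 = 335.
Recombination frequency = 335/1000 = 0.3350 ≈ 33.5%, i.e. 33.5 m.u.

33.5 m.u.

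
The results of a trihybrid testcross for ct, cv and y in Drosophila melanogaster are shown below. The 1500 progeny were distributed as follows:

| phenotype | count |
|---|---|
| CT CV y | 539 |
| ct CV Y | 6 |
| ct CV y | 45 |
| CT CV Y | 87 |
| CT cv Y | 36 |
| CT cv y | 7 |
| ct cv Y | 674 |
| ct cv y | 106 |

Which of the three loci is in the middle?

The two most frequent reciprocal classes, ct cv Y and CT CV y, are the parental types, so the F1 was ct cv Y / CT CV y.
The two rarest classes, ct CV Y and CT cv y, are the double crossovers. Comparing them with the parentals, only the cv allele has switched, so cv is the middle locus and the order is ct – cv – y.

cv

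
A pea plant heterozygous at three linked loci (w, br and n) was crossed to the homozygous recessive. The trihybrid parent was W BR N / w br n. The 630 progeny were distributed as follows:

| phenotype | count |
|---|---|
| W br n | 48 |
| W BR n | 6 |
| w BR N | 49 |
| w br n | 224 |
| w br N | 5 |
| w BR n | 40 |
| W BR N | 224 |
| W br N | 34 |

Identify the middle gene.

n

The two rarest classes, W BR n and w br N, are the double crossovers. Comparing them with the parentals, only the n allele has switched, so n is the middle locus and the order is br – n – w.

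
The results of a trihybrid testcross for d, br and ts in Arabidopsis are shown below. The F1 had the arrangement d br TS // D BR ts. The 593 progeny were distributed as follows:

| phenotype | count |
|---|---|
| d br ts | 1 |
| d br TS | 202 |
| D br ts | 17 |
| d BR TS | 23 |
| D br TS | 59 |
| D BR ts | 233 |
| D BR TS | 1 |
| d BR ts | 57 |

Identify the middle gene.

The two rarest classes, d br ts and D BR TS, are the double crossovers. Comparing them with the parentals, only the ts allele has switched, so ts is the middle locus and the order is d – ts – br.

ts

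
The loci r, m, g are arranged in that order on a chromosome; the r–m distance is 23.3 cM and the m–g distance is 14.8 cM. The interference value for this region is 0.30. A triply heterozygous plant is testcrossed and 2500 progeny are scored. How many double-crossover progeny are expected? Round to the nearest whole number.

Map distances give recombination frequencies of 0.233 and 0.148 for the two intervals.
With interference 0.30 (so coincidence = 0.70), expected double-crossover frequency = 0.233 × 0.148 × 0.70 = 0.02414.
Expected number = 0.02414 × 2500 = 60.35 ≈ 60.

60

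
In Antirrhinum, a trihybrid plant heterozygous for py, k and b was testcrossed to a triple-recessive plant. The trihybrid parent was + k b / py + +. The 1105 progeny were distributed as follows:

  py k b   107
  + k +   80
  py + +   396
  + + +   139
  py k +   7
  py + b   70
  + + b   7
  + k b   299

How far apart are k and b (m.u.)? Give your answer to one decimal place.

The two rarest classes, + + b and py k +, are the double crossovers. Comparing them with the parentals, only the k allele has switched, so k is the middle locus and the order is py – k – b.
Crossovers in the k–b interval produce the single-crossover classes + k + and py + b (80 + 70 = 150) plus the double crossovers (14).
RF(k–b) = (150 + 14) / 1105 = 164/1105 = 0.1484 → 14.8 m.u.

14.8 m.u.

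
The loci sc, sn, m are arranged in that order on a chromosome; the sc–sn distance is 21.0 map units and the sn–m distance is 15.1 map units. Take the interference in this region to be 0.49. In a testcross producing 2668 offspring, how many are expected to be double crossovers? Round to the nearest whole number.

43

Map distances give recombination frequencies of 0.210 and 0.151 for the two intervals.
With interference 0.49 (so coincidence = 0.51), expected double-crossover frequency = 0.210 × 0.151 × 0.51 = 0.01617.
Expected number = 0.01617 × 2668 = 43.15 ≈ 43.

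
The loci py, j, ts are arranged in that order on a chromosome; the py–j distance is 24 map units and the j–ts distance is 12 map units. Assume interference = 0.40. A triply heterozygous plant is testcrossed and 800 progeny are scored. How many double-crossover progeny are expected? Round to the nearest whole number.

14

Map distances give recombination frequencies of 0.240 and 0.120 for the two intervals.
With interference 0.40 (so coincidence = 0.60), expected double-crossover frequency = 0.240 × 0.120 × 0.60 = 0.01728.
Expected number = 0.01728 × 800 = 13.82 ≈ 14.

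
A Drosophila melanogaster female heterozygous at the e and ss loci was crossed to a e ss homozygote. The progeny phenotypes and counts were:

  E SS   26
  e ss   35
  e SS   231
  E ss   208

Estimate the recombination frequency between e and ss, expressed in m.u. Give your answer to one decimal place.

The two most frequent classes, E ss (208) and e SS (231), are the parental types, so the F1 was E ss / e SS.
The recombinant classes are E SS and e ss: 26 + 35 = 61.
Recombination frequency = 61/500 = 0.1220 ≈ 12.2%, i.e. 12.2 m.u.

12.2 m.u.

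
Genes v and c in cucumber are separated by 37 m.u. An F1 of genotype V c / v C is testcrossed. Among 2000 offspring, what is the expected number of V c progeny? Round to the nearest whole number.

630

A map distance of 37 m.u. corresponds to a recombination frequency of 0.370.
The F1 is V c / v C, so V c is a parental gamete class with expected frequency (1 − r)/2 = 0.630/2 = 0.3150.
Expected number = 0.3150 × 2000 = 630.00 ≈ 630.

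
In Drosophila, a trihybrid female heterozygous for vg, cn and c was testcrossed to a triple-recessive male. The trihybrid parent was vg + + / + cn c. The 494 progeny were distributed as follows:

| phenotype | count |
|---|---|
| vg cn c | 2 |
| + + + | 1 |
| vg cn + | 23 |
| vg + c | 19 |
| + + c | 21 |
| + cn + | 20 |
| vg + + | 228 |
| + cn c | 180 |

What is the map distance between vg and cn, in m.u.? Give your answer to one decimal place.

9.5 m.u.

The two rarest classes, + + + and vg cn c, are the double crossovers. Comparing them with the parentals, only the vg allele has switched, so vg is the middle locus and the order is cn – vg – c.
Crossovers in the cn–vg interval produce the single-crossover classes vg cn + and + + c (23 + 21 = 44) plus the double crossovers (3).
RF(cn–vg) = (44 + 3) / 494 = 47/494 = 0.0951 → 9.5 m.u.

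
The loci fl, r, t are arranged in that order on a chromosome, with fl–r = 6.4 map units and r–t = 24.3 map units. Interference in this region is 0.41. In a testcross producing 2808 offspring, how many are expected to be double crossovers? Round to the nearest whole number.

Map distances give recombination frequencies of 0.064 and 0.243 for the two intervals.
With interference 0.41 (so coincidence = 0.59), expected double-crossover frequency = 0.064 × 0.243 × 0.59 = 0.00918.
Expected number = 0.00918 × 2808 = 25.77 ≈ 26.

26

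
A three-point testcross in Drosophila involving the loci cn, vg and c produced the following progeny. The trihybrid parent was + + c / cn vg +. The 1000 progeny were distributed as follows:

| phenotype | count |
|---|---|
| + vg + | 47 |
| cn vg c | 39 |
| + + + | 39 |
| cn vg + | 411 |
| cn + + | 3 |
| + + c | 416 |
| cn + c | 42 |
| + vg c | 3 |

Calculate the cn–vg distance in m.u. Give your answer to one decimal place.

9.5 m.u.

The two rarest classes, + vg c and cn + +, are the double crossovers. Comparing them with the parentals, only the vg allele has switched, so vg is the middle locus and the order is cn – vg – c.
Crossovers in the cn–vg interval produce the single-crossover classes cn + c and + vg + (42 + 47 = 89) plus the double crossovers (6).
RF(cn–vg) = (89 + 6) / 1000 = 95/1000 = 0.0950 → 9.5 m.u.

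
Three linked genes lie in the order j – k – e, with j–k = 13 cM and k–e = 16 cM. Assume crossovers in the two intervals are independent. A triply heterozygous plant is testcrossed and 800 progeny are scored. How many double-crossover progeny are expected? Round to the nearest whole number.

17

Map distances give recombination frequencies of 0.130 and 0.160 for the two intervals.
With no interference, expected double-crossover frequency = 0.130 × 0.160 = 0.02080.
Expected number = 0.02080 × 800 = 16.64 ≈ 17.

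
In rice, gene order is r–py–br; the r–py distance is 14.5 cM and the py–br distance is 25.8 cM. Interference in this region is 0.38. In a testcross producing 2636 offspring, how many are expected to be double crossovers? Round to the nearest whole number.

61

Map distances give recombination frequencies of 0.145 and 0.258 for the two intervals.
With interference 0.38 (so coincidence = 0.62), expected double-crossover frequency = 0.145 × 0.258 × 0.62 = 0.02319.
Expected number = 0.02319 × 2636 = 61.14 ≈ 61.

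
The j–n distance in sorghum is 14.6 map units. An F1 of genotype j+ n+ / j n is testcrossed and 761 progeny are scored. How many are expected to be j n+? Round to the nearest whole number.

A map distance of 14.6 map units corresponds to a recombination frequency of 0.146.
The F1 is j+ n+ / j n, so j n+ is a recombinant gamete class with expected frequency r/2 = 0.146/2 = 0.0730.
Expected number = 0.0730 × 761 = 55.55 ≈ 56.

56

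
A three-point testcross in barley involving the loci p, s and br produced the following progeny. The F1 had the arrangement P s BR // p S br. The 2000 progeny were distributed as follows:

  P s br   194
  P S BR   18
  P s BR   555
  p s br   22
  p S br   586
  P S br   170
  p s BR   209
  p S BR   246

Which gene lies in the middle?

s

The two rarest classes, P S BR and p s br, are the double crossovers. Comparing them with the parentals, only the s allele has switched, so s is the middle locus and the order is p – s – br.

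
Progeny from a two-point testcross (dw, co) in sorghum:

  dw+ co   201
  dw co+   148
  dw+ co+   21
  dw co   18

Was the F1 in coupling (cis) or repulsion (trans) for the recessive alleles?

trans

The two most frequent classes are dw+ co (201) and dw co+ (148); these are the parental (non-recombinant) types.
So the F1 carried dw+ co on one chromosome and dw co+ on the other — the recessive alleles are on opposite chromosomes (trans / repulsion).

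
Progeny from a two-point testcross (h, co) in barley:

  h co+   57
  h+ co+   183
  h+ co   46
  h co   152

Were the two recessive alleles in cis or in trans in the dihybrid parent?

The two most frequent classes are h+ co+ (183) and h co (152); these are the parental (non-recombinant) types.
So the F1 carried h+ co+ on one chromosome and h co on the other — the recessive alleles are on the same chromosome (cis / coupling).

cis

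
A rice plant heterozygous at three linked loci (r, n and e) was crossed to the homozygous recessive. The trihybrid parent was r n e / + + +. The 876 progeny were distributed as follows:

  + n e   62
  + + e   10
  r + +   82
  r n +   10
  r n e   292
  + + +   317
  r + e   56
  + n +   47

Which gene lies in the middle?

e

The two rarest classes, r n + and + + e, are the double crossovers. Comparing them with the parentals, only the e allele has switched, so e is the middle locus and the order is r – e – n.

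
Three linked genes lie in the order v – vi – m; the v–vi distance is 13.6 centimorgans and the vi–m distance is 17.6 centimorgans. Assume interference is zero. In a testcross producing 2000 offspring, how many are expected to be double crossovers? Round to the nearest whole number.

48

Map distances give recombination frequencies of 0.136 and 0.176 for the two intervals.
With no interference, expected double-crossover frequency = 0.136 × 0.176 = 0.02394.
Expected number = 0.02394 × 2000 = 47.87 ≈ 48.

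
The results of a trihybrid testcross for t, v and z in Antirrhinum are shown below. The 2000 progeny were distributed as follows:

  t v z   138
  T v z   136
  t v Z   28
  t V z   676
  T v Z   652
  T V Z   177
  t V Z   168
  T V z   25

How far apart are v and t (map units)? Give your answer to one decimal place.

The two most frequent reciprocal classes, t V z and T v Z, are the parental types, so the F1 was t V z / T v Z.
The two rarest classes, T V z and t v Z, are the double crossovers. Comparing them with the parentals, only the t allele has switched, so t is the middle locus and the order is z – t – v.
Crossovers in the t–v interval produce the single-crossover classes t v z and T V Z (138 + 177 = 315) plus the double crossovers (53).
RF(t–v) = (315 + 53) / 2000 = 368/2000 = 0.1840 → 18.4 map units.

18.4 map units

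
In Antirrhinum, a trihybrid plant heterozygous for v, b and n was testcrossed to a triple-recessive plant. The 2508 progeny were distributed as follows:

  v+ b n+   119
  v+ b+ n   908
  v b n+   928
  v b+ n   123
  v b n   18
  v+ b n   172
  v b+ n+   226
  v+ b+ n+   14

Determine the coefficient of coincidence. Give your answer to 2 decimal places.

0.68

The two most frequent reciprocal classes, v+ b+ n and v b n+, are the parental types, so the F1 was v+ b+ n / v b n+.
The two rarest classes, v+ b+ n+ and v b n, are the double crossovers. Comparing them with the parentals, only the n allele has switched, so n is the middle locus and the order is v – n – b.
v–n: (242 + 32)/2508 = 0.1093; n–b: (398 + 32)/2508 = 0.1715.
Expected DCO frequency = 0.1093 × 0.1715 ≈ 0.01874; observed = 32/2508 ≈ 0.01276.
Coefficient of coincidence = 0.01276/0.01874 ≈ 0.68.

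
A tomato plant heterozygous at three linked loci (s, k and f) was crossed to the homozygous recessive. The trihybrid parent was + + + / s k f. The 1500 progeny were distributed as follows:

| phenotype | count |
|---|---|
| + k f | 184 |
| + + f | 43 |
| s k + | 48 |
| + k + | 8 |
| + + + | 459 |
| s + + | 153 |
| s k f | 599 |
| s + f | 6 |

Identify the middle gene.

k

The two rarest classes, + k + and s + f, are the double crossovers. Comparing them with the parentals, only the k allele has switched, so k is the middle locus and the order is f – k – s.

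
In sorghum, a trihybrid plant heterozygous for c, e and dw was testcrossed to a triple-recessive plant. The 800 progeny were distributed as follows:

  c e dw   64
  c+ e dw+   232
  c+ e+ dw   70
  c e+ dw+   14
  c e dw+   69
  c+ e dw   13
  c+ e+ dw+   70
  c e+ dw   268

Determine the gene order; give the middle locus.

dw

The two most frequent reciprocal classes, c e+ dw and c+ e dw+, are the parental types, so the F1 was c e+ dw / c+ e dw+.
The two rarest classes, c e+ dw+ and c+ e dw, are the double crossovers. Comparing them with the parentals, only the dw allele has switched, so dw is the middle locus and the order is c – dw – e.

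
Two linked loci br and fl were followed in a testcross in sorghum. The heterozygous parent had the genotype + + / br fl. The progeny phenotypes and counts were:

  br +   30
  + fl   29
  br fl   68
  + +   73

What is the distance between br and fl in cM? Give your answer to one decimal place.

The recombinant classes are + fl and br +: 29 + 30 = 59.
Recombination frequency = 59/200 = 0.2950 ≈ 29.5%, i.e. 29.5 cM.

29.5 cM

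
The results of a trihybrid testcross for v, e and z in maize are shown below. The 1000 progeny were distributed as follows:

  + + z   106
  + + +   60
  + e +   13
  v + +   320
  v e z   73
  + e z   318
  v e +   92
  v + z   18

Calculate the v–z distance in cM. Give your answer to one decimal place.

16.4 cM

The two most frequent reciprocal classes, + e z and v + +, are the parental types, so the F1 was + e z / v + +.
The two rarest classes, + e + and v + z, are the double crossovers. Comparing them with the parentals, only the z allele has switched, so z is the middle locus and the order is e – z – v.
Crossovers in the z–v interval produce the single-crossover classes v e z and + + + (73 + 60 = 133) plus the double crossovers (31).
RF(z–v) = (133 + 31) / 1000 = 164/1000 = 0.1640 → 16.4 cM.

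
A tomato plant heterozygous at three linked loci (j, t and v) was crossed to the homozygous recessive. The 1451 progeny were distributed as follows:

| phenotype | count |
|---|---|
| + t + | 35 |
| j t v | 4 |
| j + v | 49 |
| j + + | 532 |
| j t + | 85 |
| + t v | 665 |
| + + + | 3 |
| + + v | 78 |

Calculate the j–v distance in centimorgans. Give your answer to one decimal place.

The two most frequent reciprocal classes, + t v and j + +, are the parental types, so the F1 was + t v / j + +.
The two rarest classes, j t v and + + +, are the double crossovers. Comparing them with the parentals, only the j allele has switched, so j is the middle locus and the order is v – j – t.
Crossovers in the v–j interval produce the single-crossover classes + t + and j + v (35 + 49 = 84) plus the double crossovers (7).
RF(v–j) = (84 + 7) / 1451 = 91/1451 = 0.0627 → 6.3 centimorgans.

6.3 centimorgans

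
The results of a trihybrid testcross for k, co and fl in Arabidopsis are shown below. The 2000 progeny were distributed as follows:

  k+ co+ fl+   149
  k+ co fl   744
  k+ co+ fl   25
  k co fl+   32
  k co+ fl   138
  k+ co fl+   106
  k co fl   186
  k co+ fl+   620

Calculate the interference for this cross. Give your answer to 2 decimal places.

The two most frequent reciprocal classes, k co+ fl+ and k+ co fl, are the parental types, so the F1 was k co+ fl+ / k+ co fl.
The two rarest classes, k co fl+ and k+ co+ fl, are the double crossovers. Comparing them with the parentals, only the co allele has switched, so co is the middle locus and the order is k – co – fl.
k–co: (335 + 57)/2000 = 0.1960; co–fl: (244 + 57)/2000 = 0.1505.
Expected DCO frequency = 0.1960 × 0.1505 ≈ 0.02950; observed = 57/2000 ≈ 0.02850.
Coefficient of coincidence = 0.02850/0.02950 ≈ 0.97; interference = 1 − 0.97 = 0.03.

0.03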